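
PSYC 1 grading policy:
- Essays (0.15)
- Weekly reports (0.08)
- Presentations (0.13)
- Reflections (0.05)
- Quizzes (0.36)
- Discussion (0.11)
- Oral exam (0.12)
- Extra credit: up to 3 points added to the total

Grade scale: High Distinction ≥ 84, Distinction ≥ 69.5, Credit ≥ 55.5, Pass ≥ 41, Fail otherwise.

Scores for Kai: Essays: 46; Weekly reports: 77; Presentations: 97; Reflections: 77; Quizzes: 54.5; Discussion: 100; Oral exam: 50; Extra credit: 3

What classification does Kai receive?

Credit

Weighted total:
  Essays 46 × 0.15 = 6.9
  Weekly reports 77 × 0.08 = 6.16
  Presentations 97 × 0.13 = 12.61
  Reflections 77 × 0.05 = 3.85
  Quizzes 54.5 × 0.36 = 19.62
  Discussion 100 × 0.11 = 11
  Oral exam 50 × 0.12 = 6
Sum = 66.14
Extra credit: 66.14 + 3 = 69.14
69.14 is ≥ 55.5 and < 69.5 → Credit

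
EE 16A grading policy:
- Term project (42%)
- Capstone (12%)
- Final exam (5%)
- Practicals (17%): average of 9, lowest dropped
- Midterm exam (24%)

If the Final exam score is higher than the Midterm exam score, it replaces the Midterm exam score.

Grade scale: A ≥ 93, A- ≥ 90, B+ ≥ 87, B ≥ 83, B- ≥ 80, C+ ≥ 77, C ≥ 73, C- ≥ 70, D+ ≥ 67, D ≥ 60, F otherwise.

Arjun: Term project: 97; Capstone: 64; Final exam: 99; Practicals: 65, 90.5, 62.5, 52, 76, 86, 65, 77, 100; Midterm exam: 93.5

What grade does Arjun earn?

A-

Practicals: drop 52 → average of remaining 8 = 622/8 = 77.75
Final exam (99) > Midterm exam (93.5), so Midterm exam counts as 99.
Weighted total:
  Term project 97 × 0.42 = 40.74
  Capstone 64 × 0.12 = 7.68
  Final exam 99 × 0.05 = 4.95
  Practicals 77.75 × 0.17 = 13.2175
  Midterm exam 99 × 0.24 = 23.76
Sum = 90.3475
90.3475 is ≥ 90 and < 93 → A-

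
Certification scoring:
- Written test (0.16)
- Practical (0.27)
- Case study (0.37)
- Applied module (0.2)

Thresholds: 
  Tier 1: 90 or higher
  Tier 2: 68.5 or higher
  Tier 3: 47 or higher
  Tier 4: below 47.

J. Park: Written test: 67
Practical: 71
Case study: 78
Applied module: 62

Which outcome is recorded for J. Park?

Tier 2

Weighted total:
  Written test 67 × 0.16 = 10.72
  Practical 71 × 0.27 = 19.17
  Case study 78 × 0.37 = 28.86
  Applied module 62 × 0.2 = 12.4
Sum = 71.15
71.15 is ≥ 68.5 and < 90 → Tier 2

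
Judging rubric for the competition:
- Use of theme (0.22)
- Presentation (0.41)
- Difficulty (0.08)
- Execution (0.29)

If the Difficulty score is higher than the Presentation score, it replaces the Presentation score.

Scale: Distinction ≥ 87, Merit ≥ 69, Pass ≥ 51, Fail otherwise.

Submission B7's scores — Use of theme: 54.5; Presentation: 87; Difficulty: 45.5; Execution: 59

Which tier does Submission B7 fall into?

Difficulty (45.5) ≤ Presentation (87), so Presentation stays at 87.
Weighted total:
  Use of theme 54.5 × 0.22 = 11.99
  Presentation 87 × 0.41 = 35.67
  Difficulty 45.5 × 0.08 = 3.64
  Execution 59 × 0.29 = 17.11
Sum = 68.41
68.41 is ≥ 51 and < 69 → Pass

Pass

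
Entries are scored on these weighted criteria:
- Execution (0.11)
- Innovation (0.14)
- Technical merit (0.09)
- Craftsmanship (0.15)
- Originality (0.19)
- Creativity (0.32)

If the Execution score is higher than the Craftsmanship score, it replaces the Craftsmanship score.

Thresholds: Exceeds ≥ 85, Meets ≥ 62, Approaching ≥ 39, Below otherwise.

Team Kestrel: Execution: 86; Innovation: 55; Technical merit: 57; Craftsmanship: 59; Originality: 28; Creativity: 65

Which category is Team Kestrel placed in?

Approaching

Execution (86) > Craftsmanship (59), so Craftsmanship counts as 86.
Weighted total:
  Execution 86 × 0.11 = 9.46
  Innovation 55 × 0.14 = 7.7
  Technical merit 57 × 0.09 = 5.13
  Craftsmanship 86 × 0.15 = 12.9
  Originality 28 × 0.19 = 5.32
  Creativity 65 × 0.32 = 20.8
Sum = 61.31
61.31 is ≥ 39 and < 62 → Approaching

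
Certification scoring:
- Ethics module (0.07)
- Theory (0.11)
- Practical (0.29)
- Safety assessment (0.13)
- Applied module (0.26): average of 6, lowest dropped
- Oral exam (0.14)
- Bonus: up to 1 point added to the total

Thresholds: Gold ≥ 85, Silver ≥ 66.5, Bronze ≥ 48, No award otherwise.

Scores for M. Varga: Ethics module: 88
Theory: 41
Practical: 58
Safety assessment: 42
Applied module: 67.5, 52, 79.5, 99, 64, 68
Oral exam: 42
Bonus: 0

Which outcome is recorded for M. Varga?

Bronze

Applied module: drop 52 → average of remaining 5 = 378/5 = 75.6
Weighted total:
  Ethics module 88 × 0.07 = 6.16
  Theory 41 × 0.11 = 4.51
  Practical 58 × 0.29 = 16.82
  Safety assessment 42 × 0.13 = 5.46
  Applied module 75.6 × 0.26 = 19.656
  Oral exam 42 × 0.14 = 5.88
Sum = 58.486
Bonus: 58.486 + 0 = 58.486
58.486 is ≥ 48 and < 66.5 → Bronze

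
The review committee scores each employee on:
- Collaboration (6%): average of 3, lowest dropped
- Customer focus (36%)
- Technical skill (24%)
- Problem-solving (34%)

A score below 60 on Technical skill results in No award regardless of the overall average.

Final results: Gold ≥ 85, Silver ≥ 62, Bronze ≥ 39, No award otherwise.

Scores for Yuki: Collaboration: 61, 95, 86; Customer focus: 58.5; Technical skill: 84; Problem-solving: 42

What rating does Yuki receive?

Collaboration: drop 61 → average of remaining 2 = 181/2 = 90.5
Technical skill score 84 ≥ 60: minimum met.
Weighted total:
  Collaboration 90.5 × 0.06 = 5.43
  Customer focus 58.5 × 0.36 = 21.06
  Technical skill 84 × 0.24 = 20.16
  Problem-solving 42 × 0.34 = 14.28
Sum = 60.93
60.93 is ≥ 39 and < 62 → Bronze

Bronze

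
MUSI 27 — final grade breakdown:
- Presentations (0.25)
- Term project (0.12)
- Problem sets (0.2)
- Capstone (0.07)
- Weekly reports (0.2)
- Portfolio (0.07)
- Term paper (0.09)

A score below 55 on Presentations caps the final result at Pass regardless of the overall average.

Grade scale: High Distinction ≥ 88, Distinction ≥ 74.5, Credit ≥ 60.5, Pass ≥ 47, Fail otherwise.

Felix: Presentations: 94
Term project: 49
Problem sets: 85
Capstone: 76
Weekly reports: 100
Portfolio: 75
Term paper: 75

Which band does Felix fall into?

Distinction

Presentations score 94 ≥ 55: minimum met.
Weighted total:
  Presentations 94 × 0.25 = 23.5
  Term project 49 × 0.12 = 5.88
  Problem sets 85 × 0.2 = 17
  Capstone 76 × 0.07 = 5.32
  Weekly reports 100 × 0.2 = 20
  Portfolio 75 × 0.07 = 5.25
  Term paper 75 × 0.09 = 6.75
Sum = 83.7
83.7 is ≥ 74.5 and < 88 → Distinction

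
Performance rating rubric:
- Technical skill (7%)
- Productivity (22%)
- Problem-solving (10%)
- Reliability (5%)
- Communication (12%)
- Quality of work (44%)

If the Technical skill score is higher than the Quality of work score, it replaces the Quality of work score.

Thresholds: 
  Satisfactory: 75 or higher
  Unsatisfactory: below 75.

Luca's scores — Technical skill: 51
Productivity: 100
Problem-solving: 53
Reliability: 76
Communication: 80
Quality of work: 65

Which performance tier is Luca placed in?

Technical skill (51) ≤ Quality of work (65), so Quality of work stays at 65.
Weighted total:
  Technical skill 51 × 0.07 = 3.57
  Productivity 100 × 0.22 = 22
  Problem-solving 53 × 0.1 = 5.3
  Reliability 76 × 0.05 = 3.8
  Communication 80 × 0.12 = 9.6
  Quality of work 65 × 0.44 = 28.6
Sum = 72.87
72.87 < 75 → Unsatisfactory

Unsatisfactory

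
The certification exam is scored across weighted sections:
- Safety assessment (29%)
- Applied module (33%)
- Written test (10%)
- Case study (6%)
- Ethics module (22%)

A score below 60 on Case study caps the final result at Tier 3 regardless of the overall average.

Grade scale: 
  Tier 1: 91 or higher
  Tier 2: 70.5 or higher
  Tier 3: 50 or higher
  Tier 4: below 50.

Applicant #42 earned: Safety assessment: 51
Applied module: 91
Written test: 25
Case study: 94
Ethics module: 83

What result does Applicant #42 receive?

Tier 2

Case study score 94 ≥ 60: minimum met.
Weighted total:
  Safety assessment 51 × 0.29 = 14.79
  Applied module 91 × 0.33 = 30.03
  Written test 25 × 0.1 = 2.5
  Case study 94 × 0.06 = 5.64
  Ethics module 83 × 0.22 = 18.26
Sum = 71.22
71.22 is ≥ 70.5 and < 91 → Tier 2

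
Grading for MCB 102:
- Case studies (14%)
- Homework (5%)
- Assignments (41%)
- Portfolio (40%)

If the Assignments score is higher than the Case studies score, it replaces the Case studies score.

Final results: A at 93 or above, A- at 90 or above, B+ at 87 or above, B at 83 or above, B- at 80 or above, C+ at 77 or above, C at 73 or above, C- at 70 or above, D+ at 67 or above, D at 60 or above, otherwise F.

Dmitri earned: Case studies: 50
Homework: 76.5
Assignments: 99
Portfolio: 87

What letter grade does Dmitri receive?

A

Assignments (99) > Case studies (50), so Case studies counts as 99.
Weighted total:
  Case studies 99 × 0.14 = 13.86
  Homework 76.5 × 0.05 = 3.825
  Assignments 99 × 0.41 = 40.59
  Portfolio 87 × 0.4 = 34.8
Sum = 93.075
93.075 ≥ 93 → A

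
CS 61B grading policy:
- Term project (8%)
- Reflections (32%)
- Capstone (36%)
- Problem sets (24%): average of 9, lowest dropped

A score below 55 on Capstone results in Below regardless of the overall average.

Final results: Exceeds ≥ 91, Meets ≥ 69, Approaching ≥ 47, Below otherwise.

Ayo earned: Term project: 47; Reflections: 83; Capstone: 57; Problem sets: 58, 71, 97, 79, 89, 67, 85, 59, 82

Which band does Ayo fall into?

Problem sets: drop 58 → average of remaining 8 = 629/8 = 78.625
Capstone score 57 ≥ 55: minimum met.
Weighted total:
  Term project 47 × 0.08 = 3.76
  Reflections 83 × 0.32 = 26.56
  Capstone 57 × 0.36 = 20.52
  Problem sets 78.625 × 0.24 = 18.87
Sum = 69.71
69.71 is ≥ 69 and < 91 → Meets

Meets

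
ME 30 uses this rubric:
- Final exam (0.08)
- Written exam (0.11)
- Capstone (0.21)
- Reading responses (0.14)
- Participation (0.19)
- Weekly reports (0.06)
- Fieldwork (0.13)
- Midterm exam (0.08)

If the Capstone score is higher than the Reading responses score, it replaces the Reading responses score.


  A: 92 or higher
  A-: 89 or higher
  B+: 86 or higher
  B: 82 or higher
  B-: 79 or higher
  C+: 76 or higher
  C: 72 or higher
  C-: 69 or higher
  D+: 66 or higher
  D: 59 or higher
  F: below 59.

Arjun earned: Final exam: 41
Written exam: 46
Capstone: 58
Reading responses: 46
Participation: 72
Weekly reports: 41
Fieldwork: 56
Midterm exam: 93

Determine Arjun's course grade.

D

Capstone (58) > Reading responses (46), so Reading responses counts as 58.
Weighted total:
  Final exam 41 × 0.08 = 3.28
  Written exam 46 × 0.11 = 5.06
  Capstone 58 × 0.21 = 12.18
  Reading responses 58 × 0.14 = 8.12
  Participation 72 × 0.19 = 13.68
  Weekly reports 41 × 0.06 = 2.46
  Fieldwork 56 × 0.13 = 7.28
  Midterm exam 93 × 0.08 = 7.44
Sum = 59.5
59.5 is ≥ 59 and < 66 → D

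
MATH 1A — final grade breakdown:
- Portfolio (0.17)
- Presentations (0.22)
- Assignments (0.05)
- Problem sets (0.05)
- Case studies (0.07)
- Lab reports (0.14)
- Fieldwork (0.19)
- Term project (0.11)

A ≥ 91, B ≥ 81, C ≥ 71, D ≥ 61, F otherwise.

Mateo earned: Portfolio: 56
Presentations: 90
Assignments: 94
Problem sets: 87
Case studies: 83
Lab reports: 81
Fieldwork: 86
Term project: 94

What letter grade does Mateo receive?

Weighted total:
  Portfolio 56 × 0.17 = 9.52
  Presentations 90 × 0.22 = 19.8
  Assignments 94 × 0.05 = 4.7
  Problem sets 87 × 0.05 = 4.35
  Case studies 83 × 0.07 = 5.81
  Lab reports 81 × 0.14 = 11.34
  Fieldwork 86 × 0.19 = 16.34
  Term project 94 × 0.11 = 10.34
Sum = 82.2
82.2 is ≥ 81 and < 91 → B

B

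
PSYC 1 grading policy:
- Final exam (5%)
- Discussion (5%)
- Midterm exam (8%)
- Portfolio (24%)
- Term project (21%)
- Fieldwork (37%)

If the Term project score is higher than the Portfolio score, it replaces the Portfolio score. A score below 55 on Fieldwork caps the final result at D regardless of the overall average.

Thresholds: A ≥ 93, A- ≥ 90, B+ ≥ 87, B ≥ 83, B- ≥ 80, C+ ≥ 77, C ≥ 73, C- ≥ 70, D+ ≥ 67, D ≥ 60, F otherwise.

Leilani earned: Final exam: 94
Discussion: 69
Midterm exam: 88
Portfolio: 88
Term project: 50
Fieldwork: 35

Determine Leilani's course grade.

Term project (50) ≤ Portfolio (88), so Portfolio stays at 88.
Fieldwork score 35 < 55: minimum not met.
Weighted total:
  Final exam 94 × 0.05 = 4.7
  Discussion 69 × 0.05 = 3.45
  Midterm exam 88 × 0.08 = 7.04
  Portfolio 88 × 0.24 = 21.12
  Term project 50 × 0.21 = 10.5
  Fieldwork 35 × 0.37 = 12.95
Sum = 59.76
59.76 would be F; cap at D applies → F.

F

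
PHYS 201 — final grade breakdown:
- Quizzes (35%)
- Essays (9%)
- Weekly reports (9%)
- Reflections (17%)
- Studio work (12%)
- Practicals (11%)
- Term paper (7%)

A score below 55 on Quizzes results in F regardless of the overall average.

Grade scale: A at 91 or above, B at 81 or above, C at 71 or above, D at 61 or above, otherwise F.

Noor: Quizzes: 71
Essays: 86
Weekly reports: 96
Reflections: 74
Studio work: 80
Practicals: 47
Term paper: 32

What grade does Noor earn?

D

Quizzes score 71 ≥ 55: minimum met.
Weighted total:
  Quizzes 71 × 0.35 = 24.85
  Essays 86 × 0.09 = 7.74
  Weekly reports 96 × 0.09 = 8.64
  Reflections 74 × 0.17 = 12.58
  Studio work 80 × 0.12 = 9.6
  Practicals 47 × 0.11 = 5.17
  Term paper 32 × 0.07 = 2.24
Sum = 70.82
70.82 is ≥ 61 and < 71 → D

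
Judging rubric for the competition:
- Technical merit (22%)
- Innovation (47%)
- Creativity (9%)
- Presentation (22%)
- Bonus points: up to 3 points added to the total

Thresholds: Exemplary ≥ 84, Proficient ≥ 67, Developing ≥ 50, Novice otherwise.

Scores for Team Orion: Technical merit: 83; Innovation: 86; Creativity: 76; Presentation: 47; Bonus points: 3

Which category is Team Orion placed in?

Proficient

Weighted total:
  Technical merit 83 × 0.22 = 18.26
  Innovation 86 × 0.47 = 40.42
  Creativity 76 × 0.09 = 6.84
  Presentation 47 × 0.22 = 10.34
Sum = 75.86
Bonus points: 75.86 + 3 = 78.86
78.86 is ≥ 67 and < 84 → Proficient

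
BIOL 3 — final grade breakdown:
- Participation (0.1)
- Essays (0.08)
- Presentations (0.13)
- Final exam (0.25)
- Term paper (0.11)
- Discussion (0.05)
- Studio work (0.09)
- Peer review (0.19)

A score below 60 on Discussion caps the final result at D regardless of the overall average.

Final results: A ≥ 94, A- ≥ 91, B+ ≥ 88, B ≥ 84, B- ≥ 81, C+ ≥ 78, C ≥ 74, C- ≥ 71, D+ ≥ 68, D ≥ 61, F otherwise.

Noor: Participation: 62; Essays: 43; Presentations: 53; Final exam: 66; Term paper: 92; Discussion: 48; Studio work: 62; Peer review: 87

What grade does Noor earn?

D

Discussion score 48 < 60: minimum not met.
Weighted total:
  Participation 62 × 0.1 = 6.2
  Essays 43 × 0.08 = 3.44
  Presentations 53 × 0.13 = 6.89
  Final exam 66 × 0.25 = 16.5
  Term paper 92 × 0.11 = 10.12
  Discussion 48 × 0.05 = 2.4
  Studio work 62 × 0.09 = 5.58
  Peer review 87 × 0.19 = 16.53
Sum = 67.66
67.66 would be D; cap at D applies → D.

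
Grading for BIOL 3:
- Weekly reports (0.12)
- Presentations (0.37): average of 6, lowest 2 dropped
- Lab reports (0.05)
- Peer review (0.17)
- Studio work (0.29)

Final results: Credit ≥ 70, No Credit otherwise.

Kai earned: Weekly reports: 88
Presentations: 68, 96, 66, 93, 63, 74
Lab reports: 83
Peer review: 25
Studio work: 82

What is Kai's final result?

Presentations: drop 63, 66 → average of remaining 4 = 331/4 = 82.75
Weighted total:
  Weekly reports 88 × 0.12 = 10.56
  Presentations 82.75 × 0.37 = 30.6175
  Lab reports 83 × 0.05 = 4.15
  Peer review 25 × 0.17 = 4.25
  Studio work 82 × 0.29 = 23.78
Sum = 73.3575
73.3575 ≥ 70 → Credit

Credit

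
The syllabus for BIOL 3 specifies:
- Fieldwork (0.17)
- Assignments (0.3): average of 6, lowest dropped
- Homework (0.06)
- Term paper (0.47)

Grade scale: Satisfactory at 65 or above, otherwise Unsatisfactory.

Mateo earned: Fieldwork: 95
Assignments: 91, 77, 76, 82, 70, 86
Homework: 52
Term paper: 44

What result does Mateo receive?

Unsatisfactory

Assignments: drop 70 → average of remaining 5 = 412/5 = 82.4
Weighted total:
  Fieldwork 95 × 0.17 = 16.15
  Assignments 82.4 × 0.3 = 24.72
  Homework 52 × 0.06 = 3.12
  Term paper 44 × 0.47 = 20.68
Sum = 64.67
64.67 < 65 → Unsatisfactory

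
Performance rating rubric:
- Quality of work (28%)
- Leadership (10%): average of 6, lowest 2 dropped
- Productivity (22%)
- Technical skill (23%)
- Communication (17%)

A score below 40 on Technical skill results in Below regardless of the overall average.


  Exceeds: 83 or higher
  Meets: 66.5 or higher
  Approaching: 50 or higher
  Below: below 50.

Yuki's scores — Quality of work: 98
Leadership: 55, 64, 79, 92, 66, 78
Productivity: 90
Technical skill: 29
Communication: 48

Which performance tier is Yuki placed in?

Below

Leadership: drop 55, 64 → average of remaining 4 = 315/4 = 78.75
Technical skill score 29 < 40: minimum not met.
Weighted total:
  Quality of work 98 × 0.28 = 27.44
  Leadership 78.75 × 0.1 = 7.875
  Productivity 90 × 0.22 = 19.8
  Technical skill 29 × 0.23 = 6.67
  Communication 48 × 0.17 = 8.16
Sum = 69.945
Because the Technical skill minimum was not met, the result is Below.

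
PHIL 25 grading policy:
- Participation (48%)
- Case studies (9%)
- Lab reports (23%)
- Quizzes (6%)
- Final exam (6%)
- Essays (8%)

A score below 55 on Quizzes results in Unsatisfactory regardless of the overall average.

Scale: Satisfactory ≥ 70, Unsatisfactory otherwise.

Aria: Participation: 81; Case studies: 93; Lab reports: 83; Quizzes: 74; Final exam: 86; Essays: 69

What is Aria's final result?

Quizzes score 74 ≥ 55: minimum met.
Weighted total:
  Participation 81 × 0.48 = 38.88
  Case studies 93 × 0.09 = 8.37
  Lab reports 83 × 0.23 = 19.09
  Quizzes 74 × 0.06 = 4.44
  Final exam 86 × 0.06 = 5.16
  Essays 69 × 0.08 = 5.52
Sum = 81.46
81.46 ≥ 70 → Satisfactory

Satisfactory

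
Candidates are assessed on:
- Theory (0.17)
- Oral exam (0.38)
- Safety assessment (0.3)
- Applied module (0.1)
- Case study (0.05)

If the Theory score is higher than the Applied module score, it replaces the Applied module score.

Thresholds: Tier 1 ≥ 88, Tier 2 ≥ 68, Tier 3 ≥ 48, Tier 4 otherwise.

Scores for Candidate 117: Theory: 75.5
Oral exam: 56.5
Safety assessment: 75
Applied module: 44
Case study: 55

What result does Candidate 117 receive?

Tier 3

Theory (75.5) > Applied module (44), so Applied module counts as 75.5.
Weighted total:
  Theory 75.5 × 0.17 = 12.835
  Oral exam 56.5 × 0.38 = 21.47
  Safety assessment 75 × 0.3 = 22.5
  Applied module 75.5 × 0.1 = 7.55
  Case study 55 × 0.05 = 2.75
Sum = 67.105
67.105 is ≥ 48 and < 68 → Tier 3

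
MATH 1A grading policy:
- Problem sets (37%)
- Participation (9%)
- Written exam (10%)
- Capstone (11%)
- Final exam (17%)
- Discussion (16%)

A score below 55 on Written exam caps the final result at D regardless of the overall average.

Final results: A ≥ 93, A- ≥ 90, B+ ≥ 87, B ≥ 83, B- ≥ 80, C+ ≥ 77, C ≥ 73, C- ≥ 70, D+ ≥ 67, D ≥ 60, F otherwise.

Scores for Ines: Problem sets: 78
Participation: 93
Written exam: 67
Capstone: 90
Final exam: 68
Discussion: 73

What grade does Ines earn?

Written exam score 67 ≥ 55: minimum met.
Weighted total:
  Problem sets 78 × 0.37 = 28.86
  Participation 93 × 0.09 = 8.37
  Written exam 67 × 0.1 = 6.7
  Capstone 90 × 0.11 = 9.9
  Final exam 68 × 0.17 = 11.56
  Discussion 73 × 0.16 = 11.68
Sum = 77.07
77.07 is ≥ 77 and < 80 → C+

C+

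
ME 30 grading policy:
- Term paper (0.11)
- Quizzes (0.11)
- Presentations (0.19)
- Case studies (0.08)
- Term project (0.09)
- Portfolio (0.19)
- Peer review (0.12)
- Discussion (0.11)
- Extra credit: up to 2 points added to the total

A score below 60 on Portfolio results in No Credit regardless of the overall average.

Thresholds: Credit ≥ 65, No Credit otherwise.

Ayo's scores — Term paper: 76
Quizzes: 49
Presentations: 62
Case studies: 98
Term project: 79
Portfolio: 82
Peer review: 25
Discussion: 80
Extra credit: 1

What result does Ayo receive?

Credit

Portfolio score 82 ≥ 60: minimum met.
Weighted total:
  Term paper 76 × 0.11 = 8.36
  Quizzes 49 × 0.11 = 5.39
  Presentations 62 × 0.19 = 11.78
  Case studies 98 × 0.08 = 7.84
  Term project 79 × 0.09 = 7.11
  Portfolio 82 × 0.19 = 15.58
  Peer review 25 × 0.12 = 3
  Discussion 80 × 0.11 = 8.8
Sum = 67.86
Extra credit: 67.86 + 1 = 68.86
68.86 ≥ 65 → Credit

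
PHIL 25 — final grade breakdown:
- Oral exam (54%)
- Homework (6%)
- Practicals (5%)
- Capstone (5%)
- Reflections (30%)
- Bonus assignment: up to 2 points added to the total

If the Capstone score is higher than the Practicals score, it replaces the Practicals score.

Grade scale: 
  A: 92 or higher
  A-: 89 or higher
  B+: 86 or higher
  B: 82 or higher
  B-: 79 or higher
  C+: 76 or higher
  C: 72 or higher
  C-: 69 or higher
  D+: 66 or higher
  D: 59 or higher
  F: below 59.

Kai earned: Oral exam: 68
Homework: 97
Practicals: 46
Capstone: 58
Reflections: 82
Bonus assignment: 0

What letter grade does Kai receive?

Capstone (58) > Practicals (46), so Practicals counts as 58.
Weighted total:
  Oral exam 68 × 0.54 = 36.72
  Homework 97 × 0.06 = 5.82
  Practicals 58 × 0.05 = 2.9
  Capstone 58 × 0.05 = 2.9
  Reflections 82 × 0.3 = 24.6
Sum = 72.94
Bonus assignment: 72.94 + 0 = 72.94
72.94 is ≥ 72 and < 76 → C

C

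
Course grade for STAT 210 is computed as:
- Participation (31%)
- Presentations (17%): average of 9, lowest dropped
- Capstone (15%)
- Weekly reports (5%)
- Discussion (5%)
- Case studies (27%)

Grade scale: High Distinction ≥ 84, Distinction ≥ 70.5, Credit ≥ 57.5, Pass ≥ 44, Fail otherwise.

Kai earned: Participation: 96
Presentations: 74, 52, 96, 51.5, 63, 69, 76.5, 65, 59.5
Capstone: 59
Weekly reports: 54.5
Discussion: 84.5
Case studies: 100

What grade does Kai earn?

Presentations: drop 51.5 → average of remaining 8 = 555/8 = 69.375
Weighted total:
  Participation 96 × 0.31 = 29.76
  Presentations 69.375 × 0.17 = 11.79375
  Capstone 59 × 0.15 = 8.85
  Weekly reports 54.5 × 0.05 = 2.725
  Discussion 84.5 × 0.05 = 4.225
  Case studies 100 × 0.27 = 27
Sum = 84.35375
84.35375 ≥ 84 → High Distinction

High Distinction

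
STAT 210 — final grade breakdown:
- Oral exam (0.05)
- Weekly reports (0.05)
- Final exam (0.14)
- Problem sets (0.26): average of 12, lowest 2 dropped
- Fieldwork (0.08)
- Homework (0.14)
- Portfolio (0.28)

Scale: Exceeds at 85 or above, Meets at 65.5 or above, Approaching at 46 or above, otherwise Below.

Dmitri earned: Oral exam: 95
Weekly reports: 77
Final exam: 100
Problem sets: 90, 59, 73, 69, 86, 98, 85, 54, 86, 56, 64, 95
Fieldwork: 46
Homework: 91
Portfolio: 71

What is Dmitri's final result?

Meets

Problem sets: drop 54, 56 → average of remaining 10 = 805/10 = 80.5
Weighted total:
  Oral exam 95 × 0.05 = 4.75
  Weekly reports 77 × 0.05 = 3.85
  Final exam 100 × 0.14 = 14
  Problem sets 80.5 × 0.26 = 20.93
  Fieldwork 46 × 0.08 = 3.68
  Homework 91 × 0.14 = 12.74
  Portfolio 71 × 0.28 = 19.88
Sum = 79.83
79.83 is ≥ 65.5 and < 85 → Meets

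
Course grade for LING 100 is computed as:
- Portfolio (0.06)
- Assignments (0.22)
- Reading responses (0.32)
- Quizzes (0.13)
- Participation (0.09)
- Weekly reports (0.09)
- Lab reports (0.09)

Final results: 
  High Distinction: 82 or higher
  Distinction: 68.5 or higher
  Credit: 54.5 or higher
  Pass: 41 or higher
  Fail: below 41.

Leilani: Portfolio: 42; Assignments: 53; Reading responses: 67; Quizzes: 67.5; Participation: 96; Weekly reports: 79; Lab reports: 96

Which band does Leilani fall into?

Weighted total:
  Portfolio 42 × 0.06 = 2.52
  Assignments 53 × 0.22 = 11.66
  Reading responses 67 × 0.32 = 21.44
  Quizzes 67.5 × 0.13 = 8.775
  Participation 96 × 0.09 = 8.64
  Weekly reports 79 × 0.09 = 7.11
  Lab reports 96 × 0.09 = 8.64
Sum = 68.785
68.785 is ≥ 68.5 and < 82 → Distinction

Distinction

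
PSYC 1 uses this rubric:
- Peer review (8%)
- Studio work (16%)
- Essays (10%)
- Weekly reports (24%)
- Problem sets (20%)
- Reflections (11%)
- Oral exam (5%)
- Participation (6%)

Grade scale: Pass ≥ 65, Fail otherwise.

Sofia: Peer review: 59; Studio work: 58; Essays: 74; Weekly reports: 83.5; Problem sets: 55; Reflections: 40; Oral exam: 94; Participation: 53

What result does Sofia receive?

Fail

Weighted total:
  Peer review 59 × 0.08 = 4.72
  Studio work 58 × 0.16 = 9.28
  Essays 74 × 0.1 = 7.4
  Weekly reports 83.5 × 0.24 = 20.04
  Problem sets 55 × 0.2 = 11
  Reflections 40 × 0.11 = 4.4
  Oral exam 94 × 0.05 = 4.7
  Participation 53 × 0.06 = 3.18
Sum = 64.72
64.72 < 65 → Fail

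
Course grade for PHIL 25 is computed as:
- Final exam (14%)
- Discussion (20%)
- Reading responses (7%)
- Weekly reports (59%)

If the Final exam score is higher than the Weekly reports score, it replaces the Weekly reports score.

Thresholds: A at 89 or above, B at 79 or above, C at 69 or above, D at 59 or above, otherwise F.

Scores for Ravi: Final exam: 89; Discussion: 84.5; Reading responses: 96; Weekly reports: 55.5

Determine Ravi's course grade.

Final exam (89) > Weekly reports (55.5), so Weekly reports counts as 89.
Weighted total:
  Final exam 89 × 0.14 = 12.46
  Discussion 84.5 × 0.2 = 16.9
  Reading responses 96 × 0.07 = 6.72
  Weekly reports 89 × 0.59 = 52.51
Sum = 88.59
88.59 is ≥ 79 and < 89 → B

B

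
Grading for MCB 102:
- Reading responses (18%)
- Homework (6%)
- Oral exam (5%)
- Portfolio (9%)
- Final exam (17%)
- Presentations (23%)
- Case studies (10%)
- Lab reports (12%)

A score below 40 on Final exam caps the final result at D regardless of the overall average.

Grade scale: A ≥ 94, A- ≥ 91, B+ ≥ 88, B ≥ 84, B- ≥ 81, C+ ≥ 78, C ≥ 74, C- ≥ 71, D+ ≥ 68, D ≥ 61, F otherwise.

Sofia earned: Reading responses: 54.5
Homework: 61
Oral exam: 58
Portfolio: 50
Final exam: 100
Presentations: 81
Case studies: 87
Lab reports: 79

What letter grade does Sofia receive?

Final exam score 100 ≥ 40: minimum met.
Weighted total:
  Reading responses 54.5 × 0.18 = 9.81
  Homework 61 × 0.06 = 3.66
  Oral exam 58 × 0.05 = 2.9
  Portfolio 50 × 0.09 = 4.5
  Final exam 100 × 0.17 = 17
  Presentations 81 × 0.23 = 18.63
  Case studies 87 × 0.1 = 8.7
  Lab reports 79 × 0.12 = 9.48
Sum = 74.68
74.68 is ≥ 74 and < 78 → C

C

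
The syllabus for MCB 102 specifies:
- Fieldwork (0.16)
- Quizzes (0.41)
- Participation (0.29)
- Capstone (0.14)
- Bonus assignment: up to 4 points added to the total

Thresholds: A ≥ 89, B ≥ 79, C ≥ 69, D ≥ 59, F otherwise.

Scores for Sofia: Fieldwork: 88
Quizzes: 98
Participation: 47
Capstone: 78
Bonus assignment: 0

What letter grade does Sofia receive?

Weighted total:
  Fieldwork 88 × 0.16 = 14.08
  Quizzes 98 × 0.41 = 40.18
  Participation 47 × 0.29 = 13.63
  Capstone 78 × 0.14 = 10.92
Sum = 78.81
Bonus assignment: 78.81 + 0 = 78.81
78.81 is ≥ 69 and < 79 → C

C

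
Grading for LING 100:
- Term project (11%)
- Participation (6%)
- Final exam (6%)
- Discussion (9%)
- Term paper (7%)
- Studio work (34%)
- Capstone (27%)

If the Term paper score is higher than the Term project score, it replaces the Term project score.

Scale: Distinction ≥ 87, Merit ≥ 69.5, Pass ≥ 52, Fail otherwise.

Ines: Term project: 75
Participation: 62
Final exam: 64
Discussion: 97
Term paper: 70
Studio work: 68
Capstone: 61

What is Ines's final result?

Term paper (70) ≤ Term project (75), so Term project stays at 75.
Weighted total:
  Term project 75 × 0.11 = 8.25
  Participation 62 × 0.06 = 3.72
  Final exam 64 × 0.06 = 3.84
  Discussion 97 × 0.09 = 8.73
  Term paper 70 × 0.07 = 4.9
  Studio work 68 × 0.34 = 23.12
  Capstone 61 × 0.27 = 16.47
Sum = 69.03
69.03 is ≥ 52 and < 69.5 → Pass

Pass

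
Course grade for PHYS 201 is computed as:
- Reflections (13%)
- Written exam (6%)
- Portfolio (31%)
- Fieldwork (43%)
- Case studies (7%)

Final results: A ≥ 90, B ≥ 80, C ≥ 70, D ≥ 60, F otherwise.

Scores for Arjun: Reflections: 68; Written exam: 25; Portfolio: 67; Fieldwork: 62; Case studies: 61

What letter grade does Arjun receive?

D

Weighted total:
  Reflections 68 × 0.13 = 8.84
  Written exam 25 × 0.06 = 1.5
  Portfolio 67 × 0.31 = 20.77
  Fieldwork 62 × 0.43 = 26.66
  Case studies 61 × 0.07 = 4.27
Sum = 62.04
62.04 is ≥ 60 and < 70 → D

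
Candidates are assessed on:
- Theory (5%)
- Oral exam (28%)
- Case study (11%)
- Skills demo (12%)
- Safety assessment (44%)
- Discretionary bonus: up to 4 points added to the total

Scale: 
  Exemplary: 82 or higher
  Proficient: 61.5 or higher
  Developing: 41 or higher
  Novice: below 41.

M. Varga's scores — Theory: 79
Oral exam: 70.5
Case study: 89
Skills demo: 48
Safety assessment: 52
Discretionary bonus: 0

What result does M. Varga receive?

Proficient

Weighted total:
  Theory 79 × 0.05 = 3.95
  Oral exam 70.5 × 0.28 = 19.74
  Case study 89 × 0.11 = 9.79
  Skills demo 48 × 0.12 = 5.76
  Safety assessment 52 × 0.44 = 22.88
Sum = 62.12
Discretionary bonus: 62.12 + 0 = 62.12
62.12 is ≥ 61.5 and < 82 → Proficient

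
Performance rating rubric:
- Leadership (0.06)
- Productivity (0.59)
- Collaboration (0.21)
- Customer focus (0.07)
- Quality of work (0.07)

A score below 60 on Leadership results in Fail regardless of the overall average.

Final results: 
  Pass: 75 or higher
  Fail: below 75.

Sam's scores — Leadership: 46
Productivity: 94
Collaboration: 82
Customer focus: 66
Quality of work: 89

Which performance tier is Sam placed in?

Leadership score 46 < 60: minimum not met.
Weighted total:
  Leadership 46 × 0.06 = 2.76
  Productivity 94 × 0.59 = 55.46
  Collaboration 82 × 0.21 = 17.22
  Customer focus 66 × 0.07 = 4.62
  Quality of work 89 × 0.07 = 6.23
Sum = 86.29
Because the Leadership minimum was not met, the result is Fail.

Fail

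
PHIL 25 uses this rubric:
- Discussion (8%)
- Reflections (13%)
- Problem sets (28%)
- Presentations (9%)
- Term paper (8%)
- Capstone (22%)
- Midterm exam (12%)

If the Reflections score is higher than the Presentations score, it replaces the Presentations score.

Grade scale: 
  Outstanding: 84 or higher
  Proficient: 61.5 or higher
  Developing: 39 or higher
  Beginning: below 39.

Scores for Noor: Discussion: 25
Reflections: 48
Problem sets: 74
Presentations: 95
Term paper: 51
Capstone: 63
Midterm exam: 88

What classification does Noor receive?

Reflections (48) ≤ Presentations (95), so Presentations stays at 95.
Weighted total:
  Discussion 25 × 0.08 = 2
  Reflections 48 × 0.13 = 6.24
  Problem sets 74 × 0.28 = 20.72
  Presentations 95 × 0.09 = 8.55
  Term paper 51 × 0.08 = 4.08
  Capstone 63 × 0.22 = 13.86
  Midterm exam 88 × 0.12 = 10.56
Sum = 66.01
66.01 is ≥ 61.5 and < 84 → Proficient

Proficient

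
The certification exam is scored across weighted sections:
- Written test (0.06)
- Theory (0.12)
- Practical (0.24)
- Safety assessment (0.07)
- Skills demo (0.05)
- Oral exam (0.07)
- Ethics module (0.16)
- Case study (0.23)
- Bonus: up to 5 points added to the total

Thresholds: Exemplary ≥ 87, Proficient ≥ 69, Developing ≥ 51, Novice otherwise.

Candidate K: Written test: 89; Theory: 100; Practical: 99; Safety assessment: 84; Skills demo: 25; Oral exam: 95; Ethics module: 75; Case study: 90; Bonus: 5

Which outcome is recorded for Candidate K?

Weighted total:
  Written test 89 × 0.06 = 5.34
  Theory 100 × 0.12 = 12
  Practical 99 × 0.24 = 23.76
  Safety assessment 84 × 0.07 = 5.88
  Skills demo 25 × 0.05 = 1.25
  Oral exam 95 × 0.07 = 6.65
  Ethics module 75 × 0.16 = 12
  Case study 90 × 0.23 = 20.7
Sum = 87.58
Bonus: 87.58 + 5 = 92.58
92.58 ≥ 87 → Exemplary

Exemplary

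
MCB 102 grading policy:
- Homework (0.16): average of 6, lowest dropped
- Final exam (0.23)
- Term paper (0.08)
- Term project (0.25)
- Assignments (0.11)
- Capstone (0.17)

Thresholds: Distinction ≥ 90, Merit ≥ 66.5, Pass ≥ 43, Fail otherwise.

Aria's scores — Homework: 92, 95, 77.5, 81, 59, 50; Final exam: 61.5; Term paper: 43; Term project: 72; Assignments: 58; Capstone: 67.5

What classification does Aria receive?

Homework: drop 50 → average of remaining 5 = 404.5/5 = 80.9
Weighted total:
  Homework 80.9 × 0.16 = 12.944
  Final exam 61.5 × 0.23 = 14.145
  Term paper 43 × 0.08 = 3.44
  Term project 72 × 0.25 = 18
  Assignments 58 × 0.11 = 6.38
  Capstone 67.5 × 0.17 = 11.475
Sum = 66.384
66.384 is ≥ 43 and < 66.5 → Pass

Pass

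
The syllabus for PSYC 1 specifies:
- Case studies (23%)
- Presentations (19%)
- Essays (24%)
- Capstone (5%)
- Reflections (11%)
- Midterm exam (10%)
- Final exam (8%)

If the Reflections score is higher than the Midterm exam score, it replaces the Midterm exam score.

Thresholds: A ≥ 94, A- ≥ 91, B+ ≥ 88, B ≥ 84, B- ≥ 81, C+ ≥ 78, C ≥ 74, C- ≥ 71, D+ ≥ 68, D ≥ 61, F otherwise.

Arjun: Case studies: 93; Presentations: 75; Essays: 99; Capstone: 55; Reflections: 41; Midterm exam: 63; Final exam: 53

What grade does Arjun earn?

C

Reflections (41) ≤ Midterm exam (63), so Midterm exam stays at 63.
Weighted total:
  Case studies 93 × 0.23 = 21.39
  Presentations 75 × 0.19 = 14.25
  Essays 99 × 0.24 = 23.76
  Capstone 55 × 0.05 = 2.75
  Reflections 41 × 0.11 = 4.51
  Midterm exam 63 × 0.1 = 6.3
  Final exam 53 × 0.08 = 4.24
Sum = 77.2
77.2 is ≥ 74 and < 78 → C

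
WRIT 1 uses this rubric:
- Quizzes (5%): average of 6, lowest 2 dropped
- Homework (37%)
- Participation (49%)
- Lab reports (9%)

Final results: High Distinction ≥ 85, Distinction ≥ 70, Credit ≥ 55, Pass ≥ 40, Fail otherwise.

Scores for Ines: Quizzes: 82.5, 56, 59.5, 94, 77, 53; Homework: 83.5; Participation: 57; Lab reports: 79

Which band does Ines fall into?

Quizzes: drop 53, 56 → average of remaining 4 = 313/4 = 78.25
Weighted total:
  Quizzes 78.25 × 0.05 = 3.9125
  Homework 83.5 × 0.37 = 30.895
  Participation 57 × 0.49 = 27.93
  Lab reports 79 × 0.09 = 7.11
Sum = 69.8475
69.8475 is ≥ 55 and < 70 → Credit

Credit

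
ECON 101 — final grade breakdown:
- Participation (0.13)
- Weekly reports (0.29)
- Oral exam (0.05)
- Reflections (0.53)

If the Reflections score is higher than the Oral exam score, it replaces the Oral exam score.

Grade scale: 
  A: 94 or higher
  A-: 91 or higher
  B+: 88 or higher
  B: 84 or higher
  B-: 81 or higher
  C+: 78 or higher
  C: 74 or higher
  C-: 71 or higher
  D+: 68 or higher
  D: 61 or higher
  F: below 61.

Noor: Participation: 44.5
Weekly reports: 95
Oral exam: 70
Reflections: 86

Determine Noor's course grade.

B-

Reflections (86) > Oral exam (70), so Oral exam counts as 86.
Weighted total:
  Participation 44.5 × 0.13 = 5.785
  Weekly reports 95 × 0.29 = 27.55
  Oral exam 86 × 0.05 = 4.3
  Reflections 86 × 0.53 = 45.58
Sum = 83.215
83.215 is ≥ 81 and < 84 → B-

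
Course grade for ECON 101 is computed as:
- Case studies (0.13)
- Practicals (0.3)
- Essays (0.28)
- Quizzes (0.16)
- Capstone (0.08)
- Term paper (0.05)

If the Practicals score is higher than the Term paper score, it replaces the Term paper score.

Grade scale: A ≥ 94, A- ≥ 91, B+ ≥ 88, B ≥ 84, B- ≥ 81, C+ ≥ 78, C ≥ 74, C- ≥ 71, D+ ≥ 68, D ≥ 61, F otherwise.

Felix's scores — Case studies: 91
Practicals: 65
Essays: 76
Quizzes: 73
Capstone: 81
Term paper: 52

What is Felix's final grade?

C

Practicals (65) > Term paper (52), so Term paper counts as 65.
Weighted total:
  Case studies 91 × 0.13 = 11.83
  Practicals 65 × 0.3 = 19.5
  Essays 76 × 0.28 = 21.28
  Quizzes 73 × 0.16 = 11.68
  Capstone 81 × 0.08 = 6.48
  Term paper 65 × 0.05 = 3.25
Sum = 74.02
74.02 is ≥ 74 and < 78 → C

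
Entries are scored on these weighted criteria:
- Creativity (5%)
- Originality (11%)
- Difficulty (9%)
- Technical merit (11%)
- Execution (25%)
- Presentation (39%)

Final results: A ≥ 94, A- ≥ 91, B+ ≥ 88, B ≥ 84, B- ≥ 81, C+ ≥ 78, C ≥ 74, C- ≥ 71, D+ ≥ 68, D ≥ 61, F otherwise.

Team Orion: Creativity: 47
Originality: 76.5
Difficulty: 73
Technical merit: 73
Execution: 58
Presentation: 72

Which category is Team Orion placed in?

Weighted total:
  Creativity 47 × 0.05 = 2.35
  Originality 76.5 × 0.11 = 8.415
  Difficulty 73 × 0.09 = 6.57
  Technical merit 73 × 0.11 = 8.03
  Execution 58 × 0.25 = 14.5
  Presentation 72 × 0.39 = 28.08
Sum = 67.945
67.945 is ≥ 61 and < 68 → D

D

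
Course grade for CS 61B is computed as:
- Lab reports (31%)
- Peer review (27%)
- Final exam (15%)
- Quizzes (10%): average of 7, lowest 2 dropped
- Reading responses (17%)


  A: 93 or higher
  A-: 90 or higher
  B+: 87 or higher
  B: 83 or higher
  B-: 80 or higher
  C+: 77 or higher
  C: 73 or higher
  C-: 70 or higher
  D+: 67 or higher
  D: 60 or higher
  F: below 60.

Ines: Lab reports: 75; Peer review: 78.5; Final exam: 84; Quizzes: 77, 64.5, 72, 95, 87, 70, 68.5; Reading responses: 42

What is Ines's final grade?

C-

Quizzes: drop 64.5, 68.5 → average of remaining 5 = 401/5 = 80.2
Weighted total:
  Lab reports 75 × 0.31 = 23.25
  Peer review 78.5 × 0.27 = 21.195
  Final exam 84 × 0.15 = 12.6
  Quizzes 80.2 × 0.1 = 8.02
  Reading responses 42 × 0.17 = 7.14
Sum = 72.205
72.205 is ≥ 70 and < 73 → C-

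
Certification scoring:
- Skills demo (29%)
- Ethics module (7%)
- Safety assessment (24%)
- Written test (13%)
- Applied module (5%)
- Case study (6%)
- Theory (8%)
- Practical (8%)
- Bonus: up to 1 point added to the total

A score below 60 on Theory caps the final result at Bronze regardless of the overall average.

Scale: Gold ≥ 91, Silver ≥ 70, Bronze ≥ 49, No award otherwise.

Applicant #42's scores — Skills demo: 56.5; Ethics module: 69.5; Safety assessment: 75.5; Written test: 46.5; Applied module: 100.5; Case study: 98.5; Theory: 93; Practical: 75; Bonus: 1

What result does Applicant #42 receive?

Silver

Theory score 93 ≥ 60: minimum met.
Weighted total:
  Skills demo 56.5 × 0.29 = 16.385
  Ethics module 69.5 × 0.07 = 4.865
  Safety assessment 75.5 × 0.24 = 18.12
  Written test 46.5 × 0.13 = 6.045
  Applied module 100.5 × 0.05 = 5.025
  Case study 98.5 × 0.06 = 5.91
  Theory 93 × 0.08 = 7.44
  Practical 75 × 0.08 = 6
Sum = 69.79
Bonus: 69.79 + 1 = 70.79
70.79 is ≥ 70 and < 91 → Silver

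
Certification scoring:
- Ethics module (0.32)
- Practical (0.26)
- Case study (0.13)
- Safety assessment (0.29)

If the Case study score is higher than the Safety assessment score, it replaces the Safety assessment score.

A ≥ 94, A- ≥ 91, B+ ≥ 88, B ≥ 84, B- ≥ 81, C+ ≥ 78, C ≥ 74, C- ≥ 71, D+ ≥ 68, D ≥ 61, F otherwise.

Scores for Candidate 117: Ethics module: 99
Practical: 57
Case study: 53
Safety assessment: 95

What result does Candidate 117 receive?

C+

Case study (53) ≤ Safety assessment (95), so Safety assessment stays at 95.
Weighted total:
  Ethics module 99 × 0.32 = 31.68
  Practical 57 × 0.26 = 14.82
  Case study 53 × 0.13 = 6.89
  Safety assessment 95 × 0.29 = 27.55
Sum = 80.94
80.94 is ≥ 78 and < 81 → C+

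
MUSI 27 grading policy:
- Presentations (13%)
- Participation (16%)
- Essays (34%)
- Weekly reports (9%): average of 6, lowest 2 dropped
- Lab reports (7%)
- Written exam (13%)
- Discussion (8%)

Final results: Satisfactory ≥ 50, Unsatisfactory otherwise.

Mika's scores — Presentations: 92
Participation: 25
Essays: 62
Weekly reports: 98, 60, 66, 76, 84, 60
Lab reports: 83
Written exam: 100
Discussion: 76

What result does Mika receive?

Satisfactory

Weekly reports: drop 60, 60 → average of remaining 4 = 324/4 = 81
Weighted total:
  Presentations 92 × 0.13 = 11.96
  Participation 25 × 0.16 = 4
  Essays 62 × 0.34 = 21.08
  Weekly reports 81 × 0.09 = 7.29
  Lab reports 83 × 0.07 = 5.81
  Written exam 100 × 0.13 = 13
  Discussion 76 × 0.08 = 6.08
Sum = 69.22
69.22 ≥ 50 → Satisfactory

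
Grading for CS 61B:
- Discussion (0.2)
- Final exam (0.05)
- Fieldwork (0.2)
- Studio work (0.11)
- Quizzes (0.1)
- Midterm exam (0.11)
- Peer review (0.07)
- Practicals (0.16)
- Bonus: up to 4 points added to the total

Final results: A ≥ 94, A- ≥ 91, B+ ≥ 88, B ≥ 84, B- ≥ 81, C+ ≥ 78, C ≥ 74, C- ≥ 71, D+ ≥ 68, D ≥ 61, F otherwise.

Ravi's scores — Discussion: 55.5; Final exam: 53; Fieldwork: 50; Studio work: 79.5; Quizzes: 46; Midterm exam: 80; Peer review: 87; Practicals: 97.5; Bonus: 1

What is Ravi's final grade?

Weighted total:
  Discussion 55.5 × 0.2 = 11.1
  Final exam 53 × 0.05 = 2.65
  Fieldwork 50 × 0.2 = 10
  Studio work 79.5 × 0.11 = 8.745
  Quizzes 46 × 0.1 = 4.6
  Midterm exam 80 × 0.11 = 8.8
  Peer review 87 × 0.07 = 6.09
  Practicals 97.5 × 0.16 = 15.6
Sum = 67.585
Bonus: 67.585 + 1 = 68.585
68.585 is ≥ 68 and < 71 → D+

D+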